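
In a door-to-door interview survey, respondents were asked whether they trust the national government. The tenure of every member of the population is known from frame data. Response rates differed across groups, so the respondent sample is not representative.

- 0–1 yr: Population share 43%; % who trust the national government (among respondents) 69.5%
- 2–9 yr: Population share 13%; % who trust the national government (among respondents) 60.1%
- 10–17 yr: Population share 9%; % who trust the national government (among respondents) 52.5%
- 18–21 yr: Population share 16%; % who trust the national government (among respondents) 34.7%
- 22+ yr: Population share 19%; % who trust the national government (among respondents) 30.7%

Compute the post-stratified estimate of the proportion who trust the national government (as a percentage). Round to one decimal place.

Weight each group's respondent value by its population share:
  0–1 yr: 0.43 × 69.5 = 29.885
  2–9 yr: 0.13 × 60.1 = 7.813
  10–17 yr: 0.09 × 52.5 = 4.725
  18–21 yr: 0.16 × 34.7 = 5.552
  22+ yr: 0.19 × 30.7 = 5.833
Post-stratified estimate = 53.808 → 53.8%.

53.8%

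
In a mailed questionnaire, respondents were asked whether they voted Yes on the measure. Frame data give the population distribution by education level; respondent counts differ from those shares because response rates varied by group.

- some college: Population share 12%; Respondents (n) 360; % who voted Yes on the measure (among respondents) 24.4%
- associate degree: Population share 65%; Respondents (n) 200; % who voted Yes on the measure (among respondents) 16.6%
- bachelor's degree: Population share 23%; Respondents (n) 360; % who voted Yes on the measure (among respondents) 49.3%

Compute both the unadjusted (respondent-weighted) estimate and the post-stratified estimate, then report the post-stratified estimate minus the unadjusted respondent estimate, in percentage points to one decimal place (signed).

Naive respondent-only estimate (weights = respondent counts):
  (360/920)×24.4 + (200/920)×16.6 + (360/920)×49.3 = 32.4478%
Post-stratifying to population shares instead:
  0.12×24.4 + 0.65×16.6 + 0.23×49.3 = 25.057%
Difference = 25.057 − 32.4478 = -7.3908 pp.

-7.4 percentage points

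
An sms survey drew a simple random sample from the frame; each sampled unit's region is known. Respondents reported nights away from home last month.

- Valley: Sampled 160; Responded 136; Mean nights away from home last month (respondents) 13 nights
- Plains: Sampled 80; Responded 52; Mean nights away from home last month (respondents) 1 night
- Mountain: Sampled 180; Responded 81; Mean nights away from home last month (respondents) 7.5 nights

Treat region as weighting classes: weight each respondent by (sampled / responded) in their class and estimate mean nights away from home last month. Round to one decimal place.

8.4

Response rates by class: Valley 136/160 = 85%, Plains 52/80 = 65%, Mountain 81/180 = 45%.
Inverse-response-rate weighting restores each class to its sampled count, so class totals weight by n_sampled:
  Valley: 160 × 13 = 2080
  Plains: 80 × 1 = 80
  Mountain: 180 × 7.5 = 1350
Adjusted estimate = 3510 / 420 = 8.35714 → 8.4.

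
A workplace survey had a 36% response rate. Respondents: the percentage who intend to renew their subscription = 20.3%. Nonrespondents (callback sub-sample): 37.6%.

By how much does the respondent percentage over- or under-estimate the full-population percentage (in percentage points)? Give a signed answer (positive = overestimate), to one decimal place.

Nonresponse fraction = 1 − 0.36 = 0.64.
Bias = (nonresponse fraction) × (respondent percentage − nonrespondent percentage)
     = 0.64 × (20.3 − 37.6) = 0.64 × -17.3 = -11.072.

-11.1 percentage points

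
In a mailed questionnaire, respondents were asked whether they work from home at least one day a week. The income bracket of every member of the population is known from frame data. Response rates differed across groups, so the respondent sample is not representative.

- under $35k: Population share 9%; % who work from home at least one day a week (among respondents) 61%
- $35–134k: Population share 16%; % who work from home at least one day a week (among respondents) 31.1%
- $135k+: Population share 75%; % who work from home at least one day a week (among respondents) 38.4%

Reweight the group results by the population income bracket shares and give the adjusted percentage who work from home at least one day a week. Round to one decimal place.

Post-stratification weights by population share, not respondent share:
  under $35k: 0.09 × 61 = 5.49
  $35–134k: 0.16 × 31.1 = 4.976
  $135k+: 0.75 × 38.4 = 28.8
Post-stratified estimate = 39.266 → 39.3%.

39.3%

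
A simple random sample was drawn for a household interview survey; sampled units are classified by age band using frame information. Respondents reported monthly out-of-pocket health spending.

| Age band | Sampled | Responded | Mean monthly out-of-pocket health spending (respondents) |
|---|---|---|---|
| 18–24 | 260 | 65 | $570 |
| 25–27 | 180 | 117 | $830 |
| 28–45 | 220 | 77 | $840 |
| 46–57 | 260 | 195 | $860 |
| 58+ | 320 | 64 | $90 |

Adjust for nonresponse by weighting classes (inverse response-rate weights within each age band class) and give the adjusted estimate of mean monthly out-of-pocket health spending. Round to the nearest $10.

Class response rates: 18–24 65/260 = 25%, 25–27 117/180 = 65%, 28–45 77/220 = 35%, 46–57 195/260 = 75%, 58+ 64/320 = 20%.
Weighting each respondent by the inverse class response rate inflates each class back to its sampled size, so the class weight is n_sampled:
  18–24: 260 × 570 = 148,200
  25–27: 180 × 830 = 149,400
  28–45: 220 × 840 = 184,800
  46–57: 260 × 860 = 223,600
  58+: 320 × 90 = 28,800
Adjusted estimate = 734,800 / 1,240 = 592.581 → $590.

$590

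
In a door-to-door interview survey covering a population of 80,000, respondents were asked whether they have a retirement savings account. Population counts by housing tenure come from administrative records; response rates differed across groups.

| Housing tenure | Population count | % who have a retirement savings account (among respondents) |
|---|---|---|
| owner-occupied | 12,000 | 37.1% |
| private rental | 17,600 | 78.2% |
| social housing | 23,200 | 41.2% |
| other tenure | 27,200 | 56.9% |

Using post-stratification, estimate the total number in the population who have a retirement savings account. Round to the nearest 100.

Each cell contributes its population count × the respondent rate:
  owner-occupied: 12,000 × 37.1% = 4452
  private rental: 17,600 × 78.2% = 13763.2
  social housing: 23,200 × 41.2% = 9558.4
  other tenure: 27,200 × 56.9% = 15476.8
Estimated total = 43250.4 → 43,300.

43,300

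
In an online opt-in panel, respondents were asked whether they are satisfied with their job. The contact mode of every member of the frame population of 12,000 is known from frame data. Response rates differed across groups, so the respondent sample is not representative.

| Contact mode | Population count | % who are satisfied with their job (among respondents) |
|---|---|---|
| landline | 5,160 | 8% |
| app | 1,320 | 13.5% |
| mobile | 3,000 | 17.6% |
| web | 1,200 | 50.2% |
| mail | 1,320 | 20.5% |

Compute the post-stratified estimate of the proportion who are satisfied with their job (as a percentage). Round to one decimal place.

Post-stratification weights by population share, not respondent share:
  landline: (5,160/12,000) × 8 = 3.44
  app: (1,320/12,000) × 13.5 = 1.485
  mobile: (3,000/12,000) × 17.6 = 4.4
  web: (1,200/12,000) × 50.2 = 5.02
  mail: (1,320/12,000) × 20.5 = 2.255
Post-stratified estimate = 16.6 → 16.6%.

16.6%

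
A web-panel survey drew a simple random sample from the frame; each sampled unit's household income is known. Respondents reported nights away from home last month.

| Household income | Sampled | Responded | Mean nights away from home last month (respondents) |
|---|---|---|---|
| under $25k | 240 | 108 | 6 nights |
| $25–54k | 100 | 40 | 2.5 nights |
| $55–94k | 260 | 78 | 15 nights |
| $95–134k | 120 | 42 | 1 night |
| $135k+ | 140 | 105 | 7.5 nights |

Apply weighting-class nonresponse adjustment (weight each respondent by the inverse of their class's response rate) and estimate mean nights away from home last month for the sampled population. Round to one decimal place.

Response rates by class: under $25k 108/240 = 45%, $25–54k 40/100 = 40%, $55–94k 78/260 = 30%, $95–134k 42/120 = 35%, $135k+ 105/140 = 75%.
Each respondent's weight = sampled/responded in their class; summing within a class gives n_sampled, so:
  under $25k: 240 × 6 = 1440
  $25–54k: 100 × 2.5 = 250
  $55–94k: 260 × 15 = 3900
  $95–134k: 120 × 1 = 120
  $135k+: 140 × 7.5 = 1050
Adjusted estimate = 6760 / 860 = 7.86046 → 7.9.

7.9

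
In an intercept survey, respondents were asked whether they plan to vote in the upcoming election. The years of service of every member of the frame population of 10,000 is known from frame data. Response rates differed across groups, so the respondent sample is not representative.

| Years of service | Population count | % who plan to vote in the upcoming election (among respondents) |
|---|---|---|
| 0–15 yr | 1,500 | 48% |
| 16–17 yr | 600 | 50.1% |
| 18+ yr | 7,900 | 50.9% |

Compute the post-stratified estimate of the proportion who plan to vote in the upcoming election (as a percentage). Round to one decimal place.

50.4%

Each cell contributes population-share × respondent value:
  0–15 yr: (1,500/10,000) × 48 = 7.2
  16–17 yr: (600/10,000) × 50.1 = 3.006
  18+ yr: (7,900/10,000) × 50.9 = 40.211
Post-stratified estimate = 50.417 → 50.4%.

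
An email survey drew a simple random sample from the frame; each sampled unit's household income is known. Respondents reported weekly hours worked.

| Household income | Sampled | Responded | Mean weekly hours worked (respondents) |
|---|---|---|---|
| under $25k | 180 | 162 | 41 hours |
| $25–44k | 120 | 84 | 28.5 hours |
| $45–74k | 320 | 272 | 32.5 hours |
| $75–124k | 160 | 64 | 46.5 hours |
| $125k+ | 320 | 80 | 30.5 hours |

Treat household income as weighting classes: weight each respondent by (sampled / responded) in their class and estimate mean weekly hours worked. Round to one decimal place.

34.9

Response rates by class: under $25k 162/180 = 90%, $25–44k 84/120 = 70%, $45–74k 272/320 = 85%, $75–124k 64/160 = 40%, $125k+ 80/320 = 25%.
Inverse-response-rate weighting restores each class to its sampled count, so class totals weight by n_sampled:
  under $25k: 180 × 41 = 7380
  $25–44k: 120 × 28.5 = 3420
  $45–74k: 320 × 32.5 = 10,400
  $75–124k: 160 × 46.5 = 7440
  $125k+: 320 × 30.5 = 9760
Adjusted estimate = 38,400 / 1,100 = 34.9091 → 34.9.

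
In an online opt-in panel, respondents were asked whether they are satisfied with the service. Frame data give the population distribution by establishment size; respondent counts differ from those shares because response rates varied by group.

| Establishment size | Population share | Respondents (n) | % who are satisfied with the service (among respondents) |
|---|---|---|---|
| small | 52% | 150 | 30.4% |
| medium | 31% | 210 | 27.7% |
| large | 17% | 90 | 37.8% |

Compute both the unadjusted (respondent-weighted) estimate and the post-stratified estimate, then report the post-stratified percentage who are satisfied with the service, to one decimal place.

Without adjustment, the pooled respondent share is:
  (150/450)×30.4 + (210/450)×27.7 + (90/450)×37.8 = 30.62%
Reweighting by population establishment size shares:
  0.52×30.4 + 0.31×27.7 + 0.17×37.8 = 30.821%

30.8%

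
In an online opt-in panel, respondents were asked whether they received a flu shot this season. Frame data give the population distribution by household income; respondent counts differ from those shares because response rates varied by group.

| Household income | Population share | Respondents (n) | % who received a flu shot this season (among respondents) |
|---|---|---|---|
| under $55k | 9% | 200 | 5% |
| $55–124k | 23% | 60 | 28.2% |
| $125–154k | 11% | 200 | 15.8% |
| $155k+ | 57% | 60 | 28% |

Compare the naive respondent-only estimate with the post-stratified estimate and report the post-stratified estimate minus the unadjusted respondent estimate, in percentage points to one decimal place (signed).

+10.1 percentage points

Naive respondent-only estimate (weights = respondent counts):
  (200/520)×5 + (60/520)×28.2 + (200/520)×15.8 + (60/520)×28 = 14.4846%
Post-stratifying to population shares instead:
  0.09×5 + 0.23×28.2 + 0.11×15.8 + 0.57×28 = 24.634%
Difference = 24.634 − 14.4846 = 10.1494 pp.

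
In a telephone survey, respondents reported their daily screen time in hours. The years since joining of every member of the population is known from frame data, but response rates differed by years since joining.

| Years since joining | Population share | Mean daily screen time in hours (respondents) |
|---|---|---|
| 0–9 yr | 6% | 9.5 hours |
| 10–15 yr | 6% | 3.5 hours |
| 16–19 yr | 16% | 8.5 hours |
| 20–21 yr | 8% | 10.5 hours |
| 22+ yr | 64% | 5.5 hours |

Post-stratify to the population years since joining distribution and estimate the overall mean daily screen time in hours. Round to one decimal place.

6.5

Post-stratification weights by population share, not respondent share:
  0–9 yr: 0.06 × 9.5 = 0.57
  10–15 yr: 0.06 × 3.5 = 0.21
  16–19 yr: 0.16 × 8.5 = 1.36
  20–21 yr: 0.08 × 10.5 = 0.84
  22+ yr: 0.64 × 5.5 = 3.52
Post-stratified estimate = 6.5 → 6.5.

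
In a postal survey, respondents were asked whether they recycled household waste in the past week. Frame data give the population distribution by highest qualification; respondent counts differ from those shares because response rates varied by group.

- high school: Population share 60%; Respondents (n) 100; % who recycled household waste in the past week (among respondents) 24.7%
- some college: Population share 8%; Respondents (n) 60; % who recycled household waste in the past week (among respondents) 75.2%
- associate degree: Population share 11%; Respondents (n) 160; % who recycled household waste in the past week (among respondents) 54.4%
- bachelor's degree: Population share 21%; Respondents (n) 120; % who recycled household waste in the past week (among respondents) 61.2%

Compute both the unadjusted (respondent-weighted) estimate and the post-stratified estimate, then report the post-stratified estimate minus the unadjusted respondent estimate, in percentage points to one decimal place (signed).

-12.7 percentage points

Without adjustment, the pooled respondent share is:
  (100/440)×24.7 + (60/440)×75.2 + (160/440)×54.4 + (120/440)×61.2 = 52.3409%
Post-stratifying to population shares instead:
  0.6×24.7 + 0.08×75.2 + 0.11×54.4 + 0.21×61.2 = 39.672%
Difference = 39.672 − 52.3409 = -12.6689 pp.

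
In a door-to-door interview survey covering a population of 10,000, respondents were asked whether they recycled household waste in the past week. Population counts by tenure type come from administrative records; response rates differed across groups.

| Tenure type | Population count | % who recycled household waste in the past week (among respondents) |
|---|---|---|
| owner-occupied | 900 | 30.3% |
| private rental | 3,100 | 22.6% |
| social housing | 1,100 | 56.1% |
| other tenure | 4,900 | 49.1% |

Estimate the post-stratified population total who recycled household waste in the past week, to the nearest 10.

Apply each group's respondent rate to its population count:
  owner-occupied: 900 × 30.3% = 272.7
  private rental: 3,100 × 22.6% = 700.6
  social housing: 1,100 × 56.1% = 617.1
  other tenure: 4,900 × 49.1% = 2405.9
Estimated total = 3996.3 → 4,000.

4,000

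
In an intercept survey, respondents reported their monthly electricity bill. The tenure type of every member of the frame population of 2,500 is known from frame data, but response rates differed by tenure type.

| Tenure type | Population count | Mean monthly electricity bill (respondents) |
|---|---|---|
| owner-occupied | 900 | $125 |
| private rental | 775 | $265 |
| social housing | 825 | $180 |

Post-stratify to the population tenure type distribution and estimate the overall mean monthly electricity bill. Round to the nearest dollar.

Reweight to the known tenure type distribution:
  owner-occupied: (900/2,500) × 125 = 45
  private rental: (775/2,500) × 265 = 82.15
  social housing: (825/2,500) × 180 = 59.4
Post-stratified estimate = 186.55 → $187.

$187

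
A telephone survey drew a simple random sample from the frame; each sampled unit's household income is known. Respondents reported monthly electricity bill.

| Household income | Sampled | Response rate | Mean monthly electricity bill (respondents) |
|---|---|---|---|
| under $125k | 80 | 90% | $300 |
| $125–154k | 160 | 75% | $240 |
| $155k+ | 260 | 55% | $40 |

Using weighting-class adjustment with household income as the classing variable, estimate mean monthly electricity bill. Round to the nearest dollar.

$146

Inverse-response-rate weighting restores each class to its sampled count, so class totals weight by n_sampled:
  under $125k: 80 × 300 = 24,000
  $125–154k: 160 × 240 = 38,400
  $155k+: 260 × 40 = 10,400
Adjusted estimate = 72,800 / 500 = 145.6 → $146.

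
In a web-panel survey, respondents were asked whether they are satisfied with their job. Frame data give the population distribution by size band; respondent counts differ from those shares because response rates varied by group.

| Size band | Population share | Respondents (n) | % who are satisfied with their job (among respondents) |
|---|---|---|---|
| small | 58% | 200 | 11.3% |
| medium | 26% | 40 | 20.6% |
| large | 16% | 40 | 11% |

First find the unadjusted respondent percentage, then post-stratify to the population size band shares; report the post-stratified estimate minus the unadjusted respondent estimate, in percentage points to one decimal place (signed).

Unadjusted (pooled respondent) estimate weights by respondent counts:
  (200/280)×11.3 + (40/280)×20.6 + (40/280)×11 = 12.5857%
Post-stratified estimate weights by population shares:
  0.58×11.3 + 0.26×20.6 + 0.16×11 = 13.67%
Difference = 13.67 − 12.5857 = 1.0843 pp.

+1.1 percentage points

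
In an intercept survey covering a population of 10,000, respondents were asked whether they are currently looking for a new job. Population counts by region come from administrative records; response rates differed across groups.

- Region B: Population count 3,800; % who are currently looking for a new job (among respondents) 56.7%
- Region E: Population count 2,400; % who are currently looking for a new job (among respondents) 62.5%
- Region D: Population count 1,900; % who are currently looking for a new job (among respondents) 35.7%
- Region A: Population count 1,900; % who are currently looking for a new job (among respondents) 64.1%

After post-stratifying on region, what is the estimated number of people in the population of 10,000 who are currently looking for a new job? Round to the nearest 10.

Each cell contributes its population count × the respondent rate:
  Region B: 3,800 × 56.7% = 2154.6
  Region E: 2,400 × 62.5% = 1500
  Region D: 1,900 × 35.7% = 678.3
  Region A: 1,900 × 64.1% = 1217.9
Estimated total = 5550.8 → 5,550.

5,550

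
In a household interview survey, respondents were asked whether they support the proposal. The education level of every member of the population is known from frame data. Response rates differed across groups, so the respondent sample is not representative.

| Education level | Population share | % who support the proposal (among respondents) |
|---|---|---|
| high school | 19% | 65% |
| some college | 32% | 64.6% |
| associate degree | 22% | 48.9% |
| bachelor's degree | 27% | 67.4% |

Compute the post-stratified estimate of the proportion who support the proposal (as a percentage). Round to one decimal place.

62.0%

Weight each group's respondent value by its population share:
  high school: 0.19 × 65 = 12.35
  some college: 0.32 × 64.6 = 20.672
  associate degree: 0.22 × 48.9 = 10.758
  bachelor's degree: 0.27 × 67.4 = 18.198
Post-stratified estimate = 61.978 → 62.0%.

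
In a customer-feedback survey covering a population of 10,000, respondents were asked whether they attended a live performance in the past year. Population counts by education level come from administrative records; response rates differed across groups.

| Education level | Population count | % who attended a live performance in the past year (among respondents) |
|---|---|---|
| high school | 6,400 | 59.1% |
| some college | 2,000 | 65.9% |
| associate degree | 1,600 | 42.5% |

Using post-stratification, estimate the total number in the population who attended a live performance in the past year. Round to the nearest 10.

5,780

Each cell contributes its population count × the respondent rate:
  high school: 6,400 × 59.1% = 3782.4
  some college: 2,000 × 65.9% = 1318
  associate degree: 1,600 × 42.5% = 680
Estimated total = 5780.4 → 5,780.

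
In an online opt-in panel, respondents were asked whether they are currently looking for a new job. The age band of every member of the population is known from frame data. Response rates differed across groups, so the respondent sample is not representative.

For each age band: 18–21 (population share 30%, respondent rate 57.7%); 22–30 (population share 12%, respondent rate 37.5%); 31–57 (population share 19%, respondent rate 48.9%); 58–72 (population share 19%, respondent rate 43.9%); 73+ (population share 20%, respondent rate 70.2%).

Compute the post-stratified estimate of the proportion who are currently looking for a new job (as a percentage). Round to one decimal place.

53.5%

Post-stratification weights by population share, not respondent share:
  18–21: 0.3 × 57.7 = 17.31
  22–30: 0.12 × 37.5 = 4.5
  31–57: 0.19 × 48.9 = 9.291
  58–72: 0.19 × 43.9 = 8.341
  73+: 0.2 × 70.2 = 14.04
Post-stratified estimate = 53.482 → 53.5%.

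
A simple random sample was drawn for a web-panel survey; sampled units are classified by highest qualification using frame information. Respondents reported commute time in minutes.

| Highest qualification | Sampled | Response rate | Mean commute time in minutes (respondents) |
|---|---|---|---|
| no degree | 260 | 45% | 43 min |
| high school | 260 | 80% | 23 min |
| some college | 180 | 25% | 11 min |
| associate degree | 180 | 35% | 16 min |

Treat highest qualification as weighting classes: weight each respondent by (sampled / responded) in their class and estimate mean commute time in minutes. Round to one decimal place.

25.0

Inverse-response-rate weighting restores each class to its sampled count, so class totals weight by n_sampled:
  no degree: 260 × 43 = 11,180
  high school: 260 × 23 = 5980
  some college: 180 × 11 = 1980
  associate degree: 180 × 16 = 2880
Adjusted estimate = 22,020 / 880 = 25.0227 → 25.0.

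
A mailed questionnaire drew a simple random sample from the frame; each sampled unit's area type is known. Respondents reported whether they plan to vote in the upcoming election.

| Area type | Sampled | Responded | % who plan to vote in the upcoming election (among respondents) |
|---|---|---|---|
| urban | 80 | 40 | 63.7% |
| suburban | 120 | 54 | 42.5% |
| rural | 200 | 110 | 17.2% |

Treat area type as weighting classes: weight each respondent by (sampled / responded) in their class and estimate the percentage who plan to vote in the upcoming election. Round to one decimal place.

34.1%

Class response rates: urban 40/80 = 50%, suburban 54/120 = 45%, rural 110/200 = 55%.
Weighting each respondent by the inverse class response rate inflates each class back to its sampled size, so the class weight is n_sampled:
  urban: 80 × 63.7 = 5096
  suburban: 120 × 42.5 = 5100
  rural: 200 × 17.2 = 3440
Adjusted estimate = 13,636 / 400 = 34.09 → 34.1%.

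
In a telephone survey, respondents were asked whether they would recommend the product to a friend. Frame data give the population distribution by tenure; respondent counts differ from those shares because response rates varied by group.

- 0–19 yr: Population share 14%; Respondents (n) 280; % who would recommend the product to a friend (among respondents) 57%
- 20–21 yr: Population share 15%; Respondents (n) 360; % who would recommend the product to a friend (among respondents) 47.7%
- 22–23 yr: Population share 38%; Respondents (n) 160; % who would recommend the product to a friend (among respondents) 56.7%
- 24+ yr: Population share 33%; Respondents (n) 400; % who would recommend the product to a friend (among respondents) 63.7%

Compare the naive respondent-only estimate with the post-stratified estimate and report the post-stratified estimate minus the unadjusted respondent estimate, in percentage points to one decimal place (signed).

+1.3 percentage points

Unadjusted (pooled respondent) estimate weights by respondent counts:
  (280/1200)×57 + (360/1200)×47.7 + (160/1200)×56.7 + (400/1200)×63.7 = 56.4033%
Post-stratified estimate weights by population shares:
  0.14×57 + 0.15×47.7 + 0.38×56.7 + 0.33×63.7 = 57.702%
Difference = 57.702 − 56.4033 = 1.2987 pp.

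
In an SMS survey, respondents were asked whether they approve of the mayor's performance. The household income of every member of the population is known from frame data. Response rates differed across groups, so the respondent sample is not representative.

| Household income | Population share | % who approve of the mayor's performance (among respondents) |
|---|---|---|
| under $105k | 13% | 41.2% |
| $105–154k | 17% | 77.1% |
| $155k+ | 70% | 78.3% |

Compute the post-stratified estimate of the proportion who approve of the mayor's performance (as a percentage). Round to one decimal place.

Reweight to the known household income distribution:
  under $105k: 0.13 × 41.2 = 5.356
  $105–154k: 0.17 × 77.1 = 13.107
  $155k+: 0.7 × 78.3 = 54.81
Post-stratified estimate = 73.273 → 73.3%.

73.3%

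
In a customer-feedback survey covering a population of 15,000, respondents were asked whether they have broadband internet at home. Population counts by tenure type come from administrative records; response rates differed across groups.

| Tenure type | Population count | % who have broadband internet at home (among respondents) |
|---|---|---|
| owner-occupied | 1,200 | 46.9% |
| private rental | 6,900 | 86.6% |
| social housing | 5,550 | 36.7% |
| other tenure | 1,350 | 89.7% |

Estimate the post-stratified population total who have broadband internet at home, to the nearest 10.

9,790

Apply each group's respondent rate to its population count:
  owner-occupied: 1,200 × 46.9% = 562.8
  private rental: 6,900 × 86.6% = 5975.4
  social housing: 5,550 × 36.7% = 2036.85
  other tenure: 1,350 × 89.7% = 1210.95
Estimated total = 9786 → 9,790.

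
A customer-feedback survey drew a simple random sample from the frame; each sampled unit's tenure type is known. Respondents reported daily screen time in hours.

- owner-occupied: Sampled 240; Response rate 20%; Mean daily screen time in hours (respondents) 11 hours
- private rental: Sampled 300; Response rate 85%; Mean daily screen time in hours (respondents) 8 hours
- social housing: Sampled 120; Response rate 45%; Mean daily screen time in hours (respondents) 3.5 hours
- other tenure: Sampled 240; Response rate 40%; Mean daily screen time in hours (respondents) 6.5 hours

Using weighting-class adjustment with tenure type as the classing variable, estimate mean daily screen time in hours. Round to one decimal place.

7.8

With weight = n_sampled/n_responded per class, the weighted class total is n_sampled:
  owner-occupied: 240 × 11 = 2640
  private rental: 300 × 8 = 2400
  social housing: 120 × 3.5 = 420
  other tenure: 240 × 6.5 = 1560
Adjusted estimate = 7020 / 900 = 7.8 → 7.8.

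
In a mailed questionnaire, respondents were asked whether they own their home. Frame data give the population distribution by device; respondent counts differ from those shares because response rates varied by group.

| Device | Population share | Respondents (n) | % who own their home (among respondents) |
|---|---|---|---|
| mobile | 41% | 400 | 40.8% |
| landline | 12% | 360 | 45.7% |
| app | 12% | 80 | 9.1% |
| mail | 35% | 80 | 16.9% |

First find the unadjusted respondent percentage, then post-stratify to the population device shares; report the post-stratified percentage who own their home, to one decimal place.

29.2%

Naive respondent-only estimate (weights = respondent counts):
  (400/920)×40.8 + (360/920)×45.7 + (80/920)×9.1 + (80/920)×16.9 = 37.8826%
Post-stratifying to population shares instead:
  0.41×40.8 + 0.12×45.7 + 0.12×9.1 + 0.35×16.9 = 29.219%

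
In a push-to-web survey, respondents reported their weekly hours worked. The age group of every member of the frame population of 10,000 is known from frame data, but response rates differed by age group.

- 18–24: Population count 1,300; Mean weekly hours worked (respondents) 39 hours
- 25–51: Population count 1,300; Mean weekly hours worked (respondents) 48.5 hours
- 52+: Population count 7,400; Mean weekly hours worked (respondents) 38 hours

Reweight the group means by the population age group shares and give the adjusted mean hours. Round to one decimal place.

Post-stratification weights by population share, not respondent share:
  18–24: (1,300/10,000) × 39 = 5.07
  25–51: (1,300/10,000) × 48.5 = 6.305
  52+: (7,400/10,000) × 38 = 28.12
Post-stratified estimate = 39.495 → 39.5.

39.5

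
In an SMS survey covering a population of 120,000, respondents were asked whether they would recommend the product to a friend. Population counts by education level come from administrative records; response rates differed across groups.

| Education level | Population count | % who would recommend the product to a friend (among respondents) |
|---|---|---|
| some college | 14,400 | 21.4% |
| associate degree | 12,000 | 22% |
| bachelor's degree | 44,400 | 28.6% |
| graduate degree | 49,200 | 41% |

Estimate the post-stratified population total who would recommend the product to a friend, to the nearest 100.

Apply each group's respondent rate to its population count:
  some college: 14,400 × 21.4% = 3081.6
  associate degree: 12,000 × 22% = 2640
  bachelor's degree: 44,400 × 28.6% = 12698.4
  graduate degree: 49,200 × 41% = 20,172
Estimated total = 38,592 → 38,600.

38,600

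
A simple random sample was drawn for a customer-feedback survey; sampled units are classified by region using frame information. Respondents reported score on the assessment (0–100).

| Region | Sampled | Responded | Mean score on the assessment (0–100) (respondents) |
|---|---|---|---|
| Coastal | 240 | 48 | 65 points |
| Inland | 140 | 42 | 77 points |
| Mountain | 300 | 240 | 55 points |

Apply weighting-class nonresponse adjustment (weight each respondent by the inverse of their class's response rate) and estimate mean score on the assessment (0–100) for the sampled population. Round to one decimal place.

Response rates by class: Coastal 48/240 = 20%, Inland 42/140 = 30%, Mountain 240/300 = 80%.
Inverse-response-rate weighting restores each class to its sampled count, so class totals weight by n_sampled:
  Coastal: 240 × 65 = 15,600
  Inland: 140 × 77 = 10,780
  Mountain: 300 × 55 = 16,500
Adjusted estimate = 42,880 / 680 = 63.0588 → 63.1.

63.1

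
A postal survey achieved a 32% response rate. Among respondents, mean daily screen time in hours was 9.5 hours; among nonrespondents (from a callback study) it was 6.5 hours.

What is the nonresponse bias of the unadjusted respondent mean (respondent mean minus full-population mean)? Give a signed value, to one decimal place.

+2.0

Nonresponse fraction = 1 − 0.32 = 0.68.
Bias = (nonresponse fraction) × (respondent mean − nonrespondent mean)
     = 0.68 × (9.5 − 6.5) = 0.68 × 3 = 2.04.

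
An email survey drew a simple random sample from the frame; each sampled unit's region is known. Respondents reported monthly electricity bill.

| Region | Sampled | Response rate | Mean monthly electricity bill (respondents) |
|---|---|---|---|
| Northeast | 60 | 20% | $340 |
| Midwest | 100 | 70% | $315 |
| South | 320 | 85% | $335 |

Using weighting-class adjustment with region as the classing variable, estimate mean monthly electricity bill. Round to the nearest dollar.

$331

Inverse-response-rate weighting restores each class to its sampled count, so class totals weight by n_sampled:
  Northeast: 60 × 340 = 20,400
  Midwest: 100 × 315 = 31,500
  South: 320 × 335 = 107,200
Adjusted estimate = 159,100 / 480 = 331.458 → $331.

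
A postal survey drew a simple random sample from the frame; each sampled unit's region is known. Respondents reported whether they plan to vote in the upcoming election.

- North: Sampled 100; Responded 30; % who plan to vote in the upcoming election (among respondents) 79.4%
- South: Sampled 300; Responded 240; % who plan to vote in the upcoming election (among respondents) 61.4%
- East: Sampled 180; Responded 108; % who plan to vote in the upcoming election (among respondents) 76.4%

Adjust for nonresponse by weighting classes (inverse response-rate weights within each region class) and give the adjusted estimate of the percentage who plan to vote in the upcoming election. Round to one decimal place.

Response rates by class: North 30/100 = 30%, South 240/300 = 80%, East 108/180 = 60%.
Weighting each respondent by the inverse class response rate inflates each class back to its sampled size, so the class weight is n_sampled:
  North: 100 × 79.4 = 7940
  South: 300 × 61.4 = 18,420
  East: 180 × 76.4 = 13752
Adjusted estimate = 40,112 / 580 = 69.1586 → 69.2%.

69.2%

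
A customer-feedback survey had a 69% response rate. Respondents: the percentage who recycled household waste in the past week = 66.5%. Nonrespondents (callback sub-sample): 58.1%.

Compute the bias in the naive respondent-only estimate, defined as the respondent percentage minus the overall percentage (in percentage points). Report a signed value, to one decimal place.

+2.6 percentage points

Nonresponse fraction = 1 − 0.69 = 0.31.
Bias = (nonresponse fraction) × (respondent percentage − nonrespondent percentage)
     = 0.31 × (66.5 − 58.1) = 0.31 × 8.4 = 2.604.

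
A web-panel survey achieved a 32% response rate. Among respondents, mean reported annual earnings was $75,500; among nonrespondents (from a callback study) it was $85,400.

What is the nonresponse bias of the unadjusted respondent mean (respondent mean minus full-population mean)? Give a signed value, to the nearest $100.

-$6,700

Nonresponse fraction = 1 − 0.32 = 0.68.
Bias = (nonresponse fraction) × (respondent mean − nonrespondent mean)
     = 0.68 × (75,500 − 85,400) = 0.68 × -9900 = -6732.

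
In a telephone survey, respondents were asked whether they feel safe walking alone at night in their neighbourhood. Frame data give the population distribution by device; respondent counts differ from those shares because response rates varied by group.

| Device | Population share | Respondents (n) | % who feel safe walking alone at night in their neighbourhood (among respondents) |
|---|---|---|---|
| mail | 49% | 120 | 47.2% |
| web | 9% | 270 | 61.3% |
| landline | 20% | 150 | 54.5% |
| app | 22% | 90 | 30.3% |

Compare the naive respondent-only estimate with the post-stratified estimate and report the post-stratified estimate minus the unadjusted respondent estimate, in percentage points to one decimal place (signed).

-6.4 percentage points

Unadjusted (pooled respondent) estimate weights by respondent counts:
  (120/630)×47.2 + (270/630)×61.3 + (150/630)×54.5 + (90/630)×30.3 = 52.5667%
Reweighting by population device shares:
  0.49×47.2 + 0.09×61.3 + 0.2×54.5 + 0.22×30.3 = 46.211%
Difference = 46.211 − 52.5667 = -6.3557 pp.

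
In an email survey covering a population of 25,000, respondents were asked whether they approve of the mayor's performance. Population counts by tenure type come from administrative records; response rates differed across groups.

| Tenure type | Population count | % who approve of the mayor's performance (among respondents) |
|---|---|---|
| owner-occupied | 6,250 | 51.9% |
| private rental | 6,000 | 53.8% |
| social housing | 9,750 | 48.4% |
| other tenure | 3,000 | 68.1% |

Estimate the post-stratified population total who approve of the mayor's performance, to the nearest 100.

Apply each group's respondent rate to its population count:
  owner-occupied: 6,250 × 51.9% = 3243.75
  private rental: 6,000 × 53.8% = 3228
  social housing: 9,750 × 48.4% = 4719
  other tenure: 3,000 × 68.1% = 2043
Estimated total = 13233.8 → 13,200.

13,200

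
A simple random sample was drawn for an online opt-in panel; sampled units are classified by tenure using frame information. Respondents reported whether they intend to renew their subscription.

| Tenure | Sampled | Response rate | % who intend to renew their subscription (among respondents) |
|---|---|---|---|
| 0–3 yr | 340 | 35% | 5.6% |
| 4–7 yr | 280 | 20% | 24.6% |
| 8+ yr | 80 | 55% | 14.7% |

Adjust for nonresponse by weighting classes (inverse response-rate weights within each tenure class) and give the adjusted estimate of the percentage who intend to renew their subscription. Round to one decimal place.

Inverse-response-rate weighting restores each class to its sampled count, so class totals weight by n_sampled:
  0–3 yr: 340 × 5.6 = 1904
  4–7 yr: 280 × 24.6 = 6888
  8+ yr: 80 × 14.7 = 1176
Adjusted estimate = 9968 / 700 = 14.24 → 14.2%.

14.2%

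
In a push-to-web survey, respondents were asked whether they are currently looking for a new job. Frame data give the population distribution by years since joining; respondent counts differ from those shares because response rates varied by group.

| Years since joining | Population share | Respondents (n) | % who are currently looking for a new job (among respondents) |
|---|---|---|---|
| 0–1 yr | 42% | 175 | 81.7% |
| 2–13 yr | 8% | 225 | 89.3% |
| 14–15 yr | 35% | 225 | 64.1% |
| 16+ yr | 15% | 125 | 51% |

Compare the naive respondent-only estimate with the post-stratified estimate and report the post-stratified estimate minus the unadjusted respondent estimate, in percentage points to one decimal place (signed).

-2.0 percentage points

Without adjustment, the pooled respondent share is:
  (175/750)×81.7 + (225/750)×89.3 + (225/750)×64.1 + (125/750)×51 = 73.5833%
Post-stratifying to population shares instead:
  0.42×81.7 + 0.08×89.3 + 0.35×64.1 + 0.15×51 = 71.543%
Difference = 71.543 − 73.5833 = -2.0403 pp.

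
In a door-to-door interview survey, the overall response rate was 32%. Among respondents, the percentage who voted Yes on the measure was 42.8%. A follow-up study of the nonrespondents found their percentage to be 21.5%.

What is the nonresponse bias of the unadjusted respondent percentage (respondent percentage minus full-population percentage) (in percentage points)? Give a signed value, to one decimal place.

Nonresponse fraction = 1 − 0.32 = 0.68.
Bias = (nonresponse fraction) × (respondent percentage − nonrespondent percentage)
     = 0.68 × (42.8 − 21.5) = 0.68 × 21.3 = 14.484.

+14.5 percentage points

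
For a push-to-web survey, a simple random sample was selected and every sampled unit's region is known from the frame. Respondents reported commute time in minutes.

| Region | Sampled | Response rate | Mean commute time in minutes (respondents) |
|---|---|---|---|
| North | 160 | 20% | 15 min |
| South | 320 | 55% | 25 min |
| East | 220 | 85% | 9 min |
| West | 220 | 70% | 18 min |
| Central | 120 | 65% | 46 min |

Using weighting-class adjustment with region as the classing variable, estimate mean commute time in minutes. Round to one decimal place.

Each respondent's weight = sampled/responded in their class; summing within a class gives n_sampled, so:
  North: 160 × 15 = 2400
  South: 320 × 25 = 8000
  East: 220 × 9 = 1980
  West: 220 × 18 = 3960
  Central: 120 × 46 = 5520
Adjusted estimate = 21,860 / 1,040 = 21.0192 → 21.0.

21.0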